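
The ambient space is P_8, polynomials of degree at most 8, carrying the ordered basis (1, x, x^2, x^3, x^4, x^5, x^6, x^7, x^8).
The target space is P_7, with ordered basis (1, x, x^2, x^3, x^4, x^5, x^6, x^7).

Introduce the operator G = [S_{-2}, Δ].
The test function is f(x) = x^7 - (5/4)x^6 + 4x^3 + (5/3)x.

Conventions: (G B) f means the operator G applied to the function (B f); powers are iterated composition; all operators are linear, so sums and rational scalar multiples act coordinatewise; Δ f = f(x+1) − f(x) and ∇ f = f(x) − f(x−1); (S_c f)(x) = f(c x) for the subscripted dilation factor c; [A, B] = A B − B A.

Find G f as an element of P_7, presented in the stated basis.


the image equals g(x) = 1344x^6 + 2736x^5 + 5940x^4 + 6000x^3 + 4041x^2 + 1449x + 995/4

Δ f = 7x^6 + (27/2)x^5 + (65/4)x^4 + 10x^3 + (57/4)x^2 + (23/2)x + 65/12
S_{-2} Δ f = 448x^6 - 432x^5 + 260x^4 - 80x^3 + 57x^2 - 23x + 65/12
S_{-2} f = -128x^7 - 80x^6 - 32x^3 - (10/3)x
Δ S_{-2} f = -896x^6 - 3168x^5 - 5680x^4 - 6080x^3 - 3984x^2 - 1472x - 730/3
[S_{-2}, Δ] f = 1344x^6 + 2736x^5 + 5940x^4 + 6000x^3 + 4041x^2 + 1449x + 995/4


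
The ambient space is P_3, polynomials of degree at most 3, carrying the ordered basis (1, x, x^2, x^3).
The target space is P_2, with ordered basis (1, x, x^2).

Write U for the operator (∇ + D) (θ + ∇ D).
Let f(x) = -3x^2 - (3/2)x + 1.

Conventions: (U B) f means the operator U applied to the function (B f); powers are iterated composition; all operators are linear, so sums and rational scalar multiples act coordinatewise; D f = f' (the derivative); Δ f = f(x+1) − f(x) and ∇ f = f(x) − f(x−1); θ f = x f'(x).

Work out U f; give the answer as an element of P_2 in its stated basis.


θ f = -6x^2 - (3/2)x
D f = -6x - 3/2
∇ D f = -6
(θ + ∇ D) f = -6x^2 - (3/2)x - 6
∇ (θ + ∇ D) f = -12x + 9/2
D (θ + ∇ D) f = -12x - 3/2
(∇ + D) (θ + ∇ D) f = -24x + 3

g(x) = -24x + 3


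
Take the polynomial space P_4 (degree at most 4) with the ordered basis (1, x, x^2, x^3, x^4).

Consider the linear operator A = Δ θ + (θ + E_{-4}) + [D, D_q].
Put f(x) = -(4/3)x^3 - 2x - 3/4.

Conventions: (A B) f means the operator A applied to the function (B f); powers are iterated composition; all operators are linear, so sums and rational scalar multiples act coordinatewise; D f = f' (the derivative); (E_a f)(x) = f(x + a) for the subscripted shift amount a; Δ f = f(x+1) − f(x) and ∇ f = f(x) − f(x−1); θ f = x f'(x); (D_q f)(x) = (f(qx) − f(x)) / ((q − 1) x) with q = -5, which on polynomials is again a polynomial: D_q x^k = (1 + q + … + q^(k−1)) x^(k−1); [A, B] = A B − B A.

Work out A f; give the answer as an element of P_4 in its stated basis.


the image equals g(x) = -(16/3)x^3 + 4x^2 - 152x + 1039/12

θ f = -4x^3 - 2x
Δ θ f = -12x^2 - 12x - 6
θ f = -4x^3 - 2x
E_{-4} f = -(4/3)x^3 + 16x^2 - 66x + 1111/12
(θ + E_{-4}) f = -(16/3)x^3 + 16x^2 - 68x + 1111/12
D_q f = -28x^2 - 2
D D_q f = -56x
D f = -4x^2 - 2
D_q D f = 16x
[D, D_q] f = -72x
(Δ θ + (θ + E_{-4}) + [D, D_q]) f = -(16/3)x^3 + 4x^2 - 152x + 1039/12


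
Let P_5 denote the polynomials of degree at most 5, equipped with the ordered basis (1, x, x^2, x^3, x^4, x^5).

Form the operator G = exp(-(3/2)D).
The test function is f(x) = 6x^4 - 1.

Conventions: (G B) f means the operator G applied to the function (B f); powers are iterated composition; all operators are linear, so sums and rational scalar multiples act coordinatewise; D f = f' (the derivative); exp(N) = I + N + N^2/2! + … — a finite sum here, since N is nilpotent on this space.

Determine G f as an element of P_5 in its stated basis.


the result is g(x) = 6x^4 - 36x^3 + 81x^2 - 81x + 235/8

order-1 term: -36x^3
order-2 term: 81x^2
order-3 term: -81x
order-4 term: 243/8
the series for exp(-(3/2)D) f terminates at order 4
exp(-(3/2)D) f = 6x^4 - 36x^3 + 81x^2 - 81x + 235/8


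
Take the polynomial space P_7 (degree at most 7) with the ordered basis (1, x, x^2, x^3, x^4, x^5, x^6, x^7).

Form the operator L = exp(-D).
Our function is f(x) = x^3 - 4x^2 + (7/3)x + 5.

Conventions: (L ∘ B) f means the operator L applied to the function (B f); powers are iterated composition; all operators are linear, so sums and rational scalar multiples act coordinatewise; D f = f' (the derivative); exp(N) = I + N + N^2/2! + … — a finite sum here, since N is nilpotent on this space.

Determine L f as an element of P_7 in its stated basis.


the result is g(x) = x^3 - 7x^2 + (40/3)x - 7/3

order-1 term: -3x^2 + 8x - 7/3
order-2 term: 3x - 4
order-3 term: -1
the series for exp(-D) f terminates at order 3
exp(-D) f = x^3 - 7x^2 + (40/3)x - 7/3


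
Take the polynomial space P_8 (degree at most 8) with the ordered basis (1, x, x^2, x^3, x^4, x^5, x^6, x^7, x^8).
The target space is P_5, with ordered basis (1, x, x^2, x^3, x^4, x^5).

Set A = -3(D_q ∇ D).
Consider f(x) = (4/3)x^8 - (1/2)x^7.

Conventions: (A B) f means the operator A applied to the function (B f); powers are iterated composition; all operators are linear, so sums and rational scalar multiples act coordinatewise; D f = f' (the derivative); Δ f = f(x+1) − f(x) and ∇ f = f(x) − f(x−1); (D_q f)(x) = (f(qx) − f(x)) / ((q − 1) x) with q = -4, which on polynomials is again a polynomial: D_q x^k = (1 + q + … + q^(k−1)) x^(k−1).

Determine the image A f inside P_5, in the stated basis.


g(x) = 183456x^5 + 150675x^4 + (130305/2)x^3 + 17290x^2 + (4977/2)x + 287

D f = (32/3)x^7 - (7/2)x^6
∇ D f = (224/3)x^6 - 245x^5 + (2555/6)x^4 - (1330/3)x^3 + (553/2)x^2 - (287/3)x + 85/6
D_q ∇ D f = -61152x^5 - 50225x^4 - (43435/2)x^3 - (17290/3)x^2 - (1659/2)x - 287/3
(-3(D_q ∇ D)) f = 183456x^5 + 150675x^4 + (130305/2)x^3 + 17290x^2 + (4977/2)x + 287


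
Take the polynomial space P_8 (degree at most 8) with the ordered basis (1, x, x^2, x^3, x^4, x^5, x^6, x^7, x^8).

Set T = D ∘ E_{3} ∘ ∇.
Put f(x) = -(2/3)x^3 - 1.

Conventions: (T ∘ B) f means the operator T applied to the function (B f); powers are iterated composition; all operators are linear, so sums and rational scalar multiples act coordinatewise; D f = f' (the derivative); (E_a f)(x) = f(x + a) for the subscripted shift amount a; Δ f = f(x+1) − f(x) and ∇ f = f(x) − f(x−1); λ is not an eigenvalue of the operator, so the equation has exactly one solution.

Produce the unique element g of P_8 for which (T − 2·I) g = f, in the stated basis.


write g with unknown coordinates in the stated basis and equate coefficients in (T − 2·I) g = f
solving from the highest basis element down gives g = (1/3)x^3 + x + 3
check: T g = 2x + 5
so T g − 2·g = -(2/3)x^3 - 1 = f ✓

the result is g(x) = (1/3)x^3 + x + 3


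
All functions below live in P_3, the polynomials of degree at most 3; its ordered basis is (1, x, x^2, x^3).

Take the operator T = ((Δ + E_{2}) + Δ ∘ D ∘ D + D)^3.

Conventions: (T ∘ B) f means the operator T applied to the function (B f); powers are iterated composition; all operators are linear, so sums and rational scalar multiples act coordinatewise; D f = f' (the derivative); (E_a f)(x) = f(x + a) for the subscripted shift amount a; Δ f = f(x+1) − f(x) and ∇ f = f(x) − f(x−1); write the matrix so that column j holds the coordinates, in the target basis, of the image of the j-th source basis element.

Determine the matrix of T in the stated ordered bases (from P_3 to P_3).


the matrix is [[1, 12, 111, 789]; [0, 1, 24, 333]; [0, 0, 1, 36]; [0, 0, 0, 1]] (rows listed top to bottom)

image of 1: 1
image of x: x + 12
image of x^2: x^2 + 24x + 111
image of x^3: x^3 + 36x^2 + 333x + 789
each image's coordinates form column j of the matrix


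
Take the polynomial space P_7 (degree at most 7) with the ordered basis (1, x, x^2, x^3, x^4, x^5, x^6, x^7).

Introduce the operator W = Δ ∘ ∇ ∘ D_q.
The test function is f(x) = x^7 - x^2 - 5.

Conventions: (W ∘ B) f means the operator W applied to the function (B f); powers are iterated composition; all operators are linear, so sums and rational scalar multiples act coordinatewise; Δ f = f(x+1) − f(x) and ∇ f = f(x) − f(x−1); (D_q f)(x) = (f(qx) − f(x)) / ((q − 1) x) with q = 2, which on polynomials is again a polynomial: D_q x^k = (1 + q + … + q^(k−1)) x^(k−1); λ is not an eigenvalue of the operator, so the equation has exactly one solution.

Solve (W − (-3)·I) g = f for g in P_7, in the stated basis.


the result is g(x) = (1/3)x^7 - (1270/3)x^4 - (1271/3)x^2 + 12700x - 269/9

write g with unknown coordinates in the stated basis and equate coefficients in (W − (-3)·I) g = f
solving from the highest basis element down gives g = (1/3)x^7 - (1270/3)x^4 - (1271/3)x^2 + 12700x - 269/9
check: W g = 1270x^4 + 1270x^2 - 38100x + 254/3
so W g − (-3)·g = x^7 - x^2 - 5 = f ✓


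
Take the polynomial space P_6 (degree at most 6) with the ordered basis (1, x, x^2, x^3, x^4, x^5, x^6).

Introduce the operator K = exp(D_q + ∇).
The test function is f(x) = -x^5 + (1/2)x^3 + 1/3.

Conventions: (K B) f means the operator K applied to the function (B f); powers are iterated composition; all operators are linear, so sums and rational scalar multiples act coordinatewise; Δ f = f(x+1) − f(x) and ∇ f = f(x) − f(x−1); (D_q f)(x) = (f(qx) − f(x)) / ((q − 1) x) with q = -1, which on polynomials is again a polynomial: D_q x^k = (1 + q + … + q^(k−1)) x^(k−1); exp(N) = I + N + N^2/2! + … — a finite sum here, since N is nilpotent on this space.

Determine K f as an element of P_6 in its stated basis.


the image equals g(x) = -x^5 - 6x^4 - (3/2)x^3 + 14x^2 - (13/6)x - 26/5

order-1 term: -6x^4 + 10x^3 - 8x^2 + (7/2)x - 1/2
order-2 term: -12x^3 + 38x^2 - 35x + 31/2
order-3 term: -16x^2 + (112/3)x - 40
order-4 term: -8x + 68/3
order-5 term: -16/5
the series for exp(D_q + ∇) f terminates at order 5
exp(D_q + ∇) f = -x^5 - 6x^4 - (3/2)x^3 + 14x^2 - (13/6)x - 26/5


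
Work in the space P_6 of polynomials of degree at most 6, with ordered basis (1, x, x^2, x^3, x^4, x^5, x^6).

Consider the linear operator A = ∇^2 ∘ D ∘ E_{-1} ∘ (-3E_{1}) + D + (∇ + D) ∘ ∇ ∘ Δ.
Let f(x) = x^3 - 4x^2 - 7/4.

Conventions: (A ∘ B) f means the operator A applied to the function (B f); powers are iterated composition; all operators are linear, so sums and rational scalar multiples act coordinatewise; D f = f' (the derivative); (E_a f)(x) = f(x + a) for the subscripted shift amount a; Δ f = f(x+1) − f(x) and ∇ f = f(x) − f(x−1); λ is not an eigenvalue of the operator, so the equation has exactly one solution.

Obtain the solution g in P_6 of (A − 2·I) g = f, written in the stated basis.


write g with unknown coordinates in the stated basis and equate coefficients in (A − 2·I) g = f
solving from the highest basis element down gives g = -(1/2)x^3 + (5/4)x^2 + (5/4)x + 3
check: A g = -(3/2)x^2 + (5/2)x + 17/4
so A g − 2·g = x^3 - 4x^2 - 7/4 = f ✓

g(x) = -(1/2)x^3 + (5/4)x^2 + (5/4)x + 3


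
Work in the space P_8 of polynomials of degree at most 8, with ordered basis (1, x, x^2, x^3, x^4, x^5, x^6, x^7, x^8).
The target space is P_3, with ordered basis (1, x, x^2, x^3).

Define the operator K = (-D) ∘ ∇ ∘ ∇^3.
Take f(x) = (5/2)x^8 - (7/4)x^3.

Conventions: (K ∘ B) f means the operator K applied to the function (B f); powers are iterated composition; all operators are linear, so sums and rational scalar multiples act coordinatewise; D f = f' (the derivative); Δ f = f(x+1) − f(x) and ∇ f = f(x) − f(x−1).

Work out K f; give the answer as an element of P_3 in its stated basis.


∇ f = 20x^7 - 70x^6 + 140x^5 - 175x^4 + 140x^3 - (301/4)x^2 + (101/4)x - 17/4
∇ ∇ f = 140x^6 - 840x^5 + 2450x^4 - 4200x^3 + 4340x^2 - (5061/2)x + 1291/2
∇ ∇ ∇ f = 840x^5 - 6300x^4 + 21000x^3 - 37800x^2 + 36120x - 29001/2
∇ ∇^3 f = 4200x^4 - 33600x^3 + 109200x^2 - 168000x + 102060
D ∇ ∇^3 f = 16800x^3 - 100800x^2 + 218400x - 168000
(-D) ∇ ∇^3 f = -16800x^3 + 100800x^2 - 218400x + 168000

the image equals g(x) = -16800x^3 + 100800x^2 - 218400x + 168000


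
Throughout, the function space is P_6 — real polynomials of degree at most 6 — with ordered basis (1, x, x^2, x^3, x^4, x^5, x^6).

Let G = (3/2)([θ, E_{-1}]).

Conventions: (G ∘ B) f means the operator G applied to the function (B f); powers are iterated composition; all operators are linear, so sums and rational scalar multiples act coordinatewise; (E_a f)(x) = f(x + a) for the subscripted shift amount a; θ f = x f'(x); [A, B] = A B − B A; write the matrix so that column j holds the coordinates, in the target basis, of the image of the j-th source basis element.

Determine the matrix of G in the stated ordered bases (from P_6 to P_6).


image of 1: 0
image of x: 3/2
image of x^2: 3x - 3
image of x^3: (9/2)x^2 - 9x + 9/2
image of x^4: 6x^3 - 18x^2 + 18x - 6
image of x^5: (15/2)x^4 - 30x^3 + 45x^2 - 30x + 15/2
image of x^6: 9x^5 - 45x^4 + 90x^3 - 90x^2 + 45x - 9
each image's coordinates form column j of the matrix

the matrix is [[0, 3/2, -3, 9/2, -6, 15/2, -9]; [0, 0, 3, -9, 18, -30, 45]; [0, 0, 0, 9/2, -18, 45, -90]; [0, 0, 0, 0, 6, -30, 90]; [0, 0, 0, 0, 0, 15/2, -45]; [0, 0, 0, 0, 0, 0, 9]; [0, 0, 0, 0, 0, 0, 0]] (rows listed top to bottom)


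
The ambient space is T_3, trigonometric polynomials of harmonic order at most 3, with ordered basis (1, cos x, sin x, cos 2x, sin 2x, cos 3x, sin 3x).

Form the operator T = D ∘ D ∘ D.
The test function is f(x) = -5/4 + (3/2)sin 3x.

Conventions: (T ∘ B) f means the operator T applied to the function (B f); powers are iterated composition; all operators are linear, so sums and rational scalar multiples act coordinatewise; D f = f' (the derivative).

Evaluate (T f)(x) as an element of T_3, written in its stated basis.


D f = (9/2)cos 3x
D D f = -(27/2)sin 3x
D D D f = -(81/2)cos 3x

the image equals g(x) = -(81/2)cos 3x


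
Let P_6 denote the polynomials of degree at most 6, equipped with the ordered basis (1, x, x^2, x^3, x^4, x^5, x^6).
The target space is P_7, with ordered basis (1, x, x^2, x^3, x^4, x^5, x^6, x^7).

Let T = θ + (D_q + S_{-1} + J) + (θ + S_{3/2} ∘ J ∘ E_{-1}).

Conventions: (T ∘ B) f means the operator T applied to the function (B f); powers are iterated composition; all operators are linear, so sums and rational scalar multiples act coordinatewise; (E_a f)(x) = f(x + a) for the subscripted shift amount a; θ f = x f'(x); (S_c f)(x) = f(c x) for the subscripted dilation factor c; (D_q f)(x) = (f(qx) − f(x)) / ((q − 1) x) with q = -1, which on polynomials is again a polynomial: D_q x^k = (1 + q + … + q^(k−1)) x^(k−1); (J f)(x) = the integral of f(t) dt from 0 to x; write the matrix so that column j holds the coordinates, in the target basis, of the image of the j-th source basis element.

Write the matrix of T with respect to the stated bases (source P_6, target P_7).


image of 1: (5/2)x + 1
image of x: (13/8)x^2 - (1/2)x + 1
image of x^2: (35/24)x^3 + (11/4)x^2 + (3/2)x
image of x^3: (97/64)x^4 + (13/8)x^3 + (35/8)x^2 - (3/2)x
image of x^4: (55/32)x^5 + (63/16)x^4 + (27/4)x^3 - (9/2)x^2 + (3/2)x
image of x^5: (793/384)x^6 + (45/32)x^5 + (437/32)x^4 - (45/4)x^3 + (45/8)x^2 - (3/2)x
image of x^6: (2315/896)x^7 + (103/64)x^6 + (729/32)x^5 - (405/16)x^4 + (135/8)x^3 - (27/4)x^2 + (3/2)x
each image's coordinates form column j of the matrix

the matrix is [[1, 1, 0, 0, 0, 0, 0]; [5/2, -1/2, 3/2, -3/2, 3/2, -3/2, 3/2]; [0, 13/8, 11/4, 35/8, -9/2, 45/8, -27/4]; [0, 0, 35/24, 13/8, 27/4, -45/4, 135/8]; [0, 0, 0, 97/64, 63/16, 437/32, -405/16]; [0, 0, 0, 0, 55/32, 45/32, 729/32]; [0, 0, 0, 0, 0, 793/384, 103/64]; [0, 0, 0, 0, 0, 0, 2315/896]] (rows listed top to bottom)


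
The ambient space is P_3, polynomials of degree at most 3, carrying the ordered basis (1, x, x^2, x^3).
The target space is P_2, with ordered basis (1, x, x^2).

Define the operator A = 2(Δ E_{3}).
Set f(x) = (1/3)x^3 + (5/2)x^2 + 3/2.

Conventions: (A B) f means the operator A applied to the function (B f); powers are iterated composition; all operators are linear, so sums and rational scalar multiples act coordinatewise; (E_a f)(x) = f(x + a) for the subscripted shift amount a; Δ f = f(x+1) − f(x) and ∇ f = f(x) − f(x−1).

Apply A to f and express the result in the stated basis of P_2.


g(x) = 2x^2 + 24x + 179/3

E_{3} f = (1/3)x^3 + (11/2)x^2 + 24x + 33
Δ E_{3} f = x^2 + 12x + 179/6
(2(Δ E_{3})) f = 2x^2 + 24x + 179/3


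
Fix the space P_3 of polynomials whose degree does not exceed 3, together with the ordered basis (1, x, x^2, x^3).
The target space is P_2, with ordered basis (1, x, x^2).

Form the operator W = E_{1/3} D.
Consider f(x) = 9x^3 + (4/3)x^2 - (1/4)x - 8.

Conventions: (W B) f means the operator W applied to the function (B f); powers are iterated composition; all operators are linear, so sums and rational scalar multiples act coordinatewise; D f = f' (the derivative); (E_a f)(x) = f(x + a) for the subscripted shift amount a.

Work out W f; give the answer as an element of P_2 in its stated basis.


g(x) = 27x^2 + (62/3)x + 131/36

D f = 27x^2 + (8/3)x - 1/4
E_{1/3} D f = 27x^2 + (62/3)x + 131/36


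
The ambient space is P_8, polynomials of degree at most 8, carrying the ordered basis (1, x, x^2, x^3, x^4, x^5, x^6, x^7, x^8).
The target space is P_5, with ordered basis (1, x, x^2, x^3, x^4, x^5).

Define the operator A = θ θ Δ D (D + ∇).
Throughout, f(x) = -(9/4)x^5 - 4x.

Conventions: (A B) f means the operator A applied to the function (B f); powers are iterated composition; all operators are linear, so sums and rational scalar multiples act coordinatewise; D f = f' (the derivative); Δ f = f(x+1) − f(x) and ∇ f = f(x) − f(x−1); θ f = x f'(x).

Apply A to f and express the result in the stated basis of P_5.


the result is g(x) = -1080x^2 - 135x

D f = -(45/4)x^4 - 4
∇ f = -(45/4)x^4 + (45/2)x^3 - (45/2)x^2 + (45/4)x - 25/4
(D + ∇) f = -(45/2)x^4 + (45/2)x^3 - (45/2)x^2 + (45/4)x - 41/4
D (D + ∇) f = -90x^3 + (135/2)x^2 - 45x + 45/4
Δ D (D + ∇) f = -270x^2 - 135x - 135/2
θ Δ D (D + ∇) f = -540x^2 - 135x
θ (θ Δ D (D + ∇)) f = -1080x^2 - 135x


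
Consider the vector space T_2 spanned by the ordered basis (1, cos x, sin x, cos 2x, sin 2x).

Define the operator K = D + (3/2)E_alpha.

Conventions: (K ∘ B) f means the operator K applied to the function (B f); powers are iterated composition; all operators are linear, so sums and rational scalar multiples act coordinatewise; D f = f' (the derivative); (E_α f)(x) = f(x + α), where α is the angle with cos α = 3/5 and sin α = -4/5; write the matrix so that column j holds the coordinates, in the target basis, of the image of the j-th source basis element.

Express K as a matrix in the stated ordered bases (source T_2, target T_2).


image of 1: 3/2
image of cos x: (9/10)cos x + (1/5)sin x
image of sin x: -(1/5)cos x + (9/10)sin x
image of cos 2x: -(21/50)cos 2x - (14/25)sin 2x
image of sin 2x: (14/25)cos 2x - (21/50)sin 2x
each image's coordinates form column j of the matrix

the matrix is [[3/2, 0, 0, 0, 0]; [0, 9/10, -1/5, 0, 0]; [0, 1/5, 9/10, 0, 0]; [0, 0, 0, -21/50, 14/25]; [0, 0, 0, -14/25, -21/50]] (rows listed top to bottom)


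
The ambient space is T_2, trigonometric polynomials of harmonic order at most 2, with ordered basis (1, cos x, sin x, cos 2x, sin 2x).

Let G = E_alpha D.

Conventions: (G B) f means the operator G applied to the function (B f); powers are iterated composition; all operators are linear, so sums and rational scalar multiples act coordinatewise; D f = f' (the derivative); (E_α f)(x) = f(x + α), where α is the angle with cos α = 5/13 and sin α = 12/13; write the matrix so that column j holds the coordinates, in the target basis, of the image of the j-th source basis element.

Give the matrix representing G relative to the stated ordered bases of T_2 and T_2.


image of 1: 0
image of cos x: -(12/13)cos x - (5/13)sin x
image of sin x: (5/13)cos x - (12/13)sin x
image of cos 2x: -(240/169)cos 2x + (238/169)sin 2x
image of sin 2x: -(238/169)cos 2x - (240/169)sin 2x
each image's coordinates form column j of the matrix

the matrix is [[0, 0, 0, 0, 0]; [0, -12/13, 5/13, 0, 0]; [0, -5/13, -12/13, 0, 0]; [0, 0, 0, -240/169, -238/169]; [0, 0, 0, 238/169, -240/169]] (rows listed top to bottom)


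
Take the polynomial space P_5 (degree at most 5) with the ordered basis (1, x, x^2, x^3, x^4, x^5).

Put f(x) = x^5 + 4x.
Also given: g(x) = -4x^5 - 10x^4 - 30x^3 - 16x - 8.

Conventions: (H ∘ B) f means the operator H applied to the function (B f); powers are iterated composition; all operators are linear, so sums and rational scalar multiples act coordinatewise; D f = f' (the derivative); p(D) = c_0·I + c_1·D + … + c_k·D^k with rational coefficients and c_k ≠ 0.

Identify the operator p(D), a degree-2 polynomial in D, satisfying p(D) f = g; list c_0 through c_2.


p(D) = -4·I − 2·D − (3/2)·D^2, i.e. c_0 = -4, c_1 = -2, c_2 = -3/2

D^0 f = x^5 + 4x
D^1 f = 5x^4 + 4
D^2 f = 20x^3
matching coefficients of g against c_0 f + c_1 Df + … from the top degree down determines the c_i
solution: c_0 = -4, c_1 = -2, c_2 = -3/2


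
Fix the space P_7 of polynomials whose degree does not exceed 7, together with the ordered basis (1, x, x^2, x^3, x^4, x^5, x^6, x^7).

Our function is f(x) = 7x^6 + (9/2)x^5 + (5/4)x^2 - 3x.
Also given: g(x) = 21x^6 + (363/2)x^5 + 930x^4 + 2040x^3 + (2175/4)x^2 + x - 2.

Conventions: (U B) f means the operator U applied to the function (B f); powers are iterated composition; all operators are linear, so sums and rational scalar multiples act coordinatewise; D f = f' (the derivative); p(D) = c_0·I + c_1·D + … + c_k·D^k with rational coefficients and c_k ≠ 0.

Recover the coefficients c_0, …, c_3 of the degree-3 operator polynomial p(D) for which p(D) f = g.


D^0 f = 7x^6 + (9/2)x^5 + (5/4)x^2 - 3x
D^1 f = 42x^5 + (45/2)x^4 + (5/2)x - 3
D^2 f = 210x^4 + 90x^3 + 5/2
D^3 f = 840x^3 + 270x^2
matching coefficients of g against c_0 f + c_1 Df + … from the top degree down determines the c_i
solution: c_0 = 3, c_1 = 4, c_2 = 4, c_3 = 2

p(D) = 3·I + 4·D + 4·D^2 + 2·D^3, i.e. c_0 = 3, c_1 = 4, c_2 = 4, c_3 = 2


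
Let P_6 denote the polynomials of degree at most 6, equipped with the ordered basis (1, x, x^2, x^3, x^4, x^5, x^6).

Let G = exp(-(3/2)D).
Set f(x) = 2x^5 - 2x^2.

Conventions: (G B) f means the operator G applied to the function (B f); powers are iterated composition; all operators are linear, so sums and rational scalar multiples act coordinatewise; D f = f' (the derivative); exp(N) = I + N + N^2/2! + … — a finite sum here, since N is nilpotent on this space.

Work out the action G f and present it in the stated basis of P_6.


g(x) = 2x^5 - 15x^4 + 45x^3 - (139/2)x^2 + (453/8)x - 315/16

order-1 term: -15x^4 + 6x
order-2 term: 45x^3 - 9/2
order-3 term: -(135/2)x^2
order-4 term: (405/8)x
order-5 term: -243/16
the series for exp(-(3/2)D) f terminates at order 5
exp(-(3/2)D) f = 2x^5 - 15x^4 + 45x^3 - (139/2)x^2 + (453/8)x - 315/16


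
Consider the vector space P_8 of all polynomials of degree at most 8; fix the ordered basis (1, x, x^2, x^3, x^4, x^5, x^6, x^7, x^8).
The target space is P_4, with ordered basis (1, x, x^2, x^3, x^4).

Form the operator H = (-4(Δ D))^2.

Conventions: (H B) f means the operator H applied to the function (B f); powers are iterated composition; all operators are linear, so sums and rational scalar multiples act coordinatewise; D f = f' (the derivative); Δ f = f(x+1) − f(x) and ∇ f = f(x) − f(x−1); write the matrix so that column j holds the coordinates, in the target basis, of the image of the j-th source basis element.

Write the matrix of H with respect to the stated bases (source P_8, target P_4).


the matrix is [[0, 0, 0, 0, 384, 1920, 6720, 20160, 55552]; [0, 0, 0, 0, 0, 1920, 11520, 47040, 161280]; [0, 0, 0, 0, 0, 0, 5760, 40320, 188160]; [0, 0, 0, 0, 0, 0, 0, 13440, 107520]; [0, 0, 0, 0, 0, 0, 0, 0, 26880]] (rows listed top to bottom)

image of 1: 0
image of x: 0
image of x^2: 0
image of x^3: 0
image of x^4: 384
image of x^5: 1920x + 1920
image of x^6: 5760x^2 + 11520x + 6720
image of x^7: 13440x^3 + 40320x^2 + 47040x + 20160
image of x^8: 26880x^4 + 107520x^3 + 188160x^2 + 161280x + 55552
each image's coordinates form column j of the matrix


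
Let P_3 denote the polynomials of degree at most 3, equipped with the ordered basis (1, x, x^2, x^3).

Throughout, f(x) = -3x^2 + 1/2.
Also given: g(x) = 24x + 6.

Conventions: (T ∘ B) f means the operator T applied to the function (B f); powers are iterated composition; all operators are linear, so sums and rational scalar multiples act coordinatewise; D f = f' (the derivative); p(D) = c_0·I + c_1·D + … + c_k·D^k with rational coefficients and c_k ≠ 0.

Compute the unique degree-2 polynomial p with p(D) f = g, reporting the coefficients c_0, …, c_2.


D^0 f = -3x^2 + 1/2
D^1 f = -6x
D^2 f = -6
matching coefficients of g against c_0 f + c_1 Df + … from the top degree down determines the c_i
solution: c_0 = 0, c_1 = -4, c_2 = -1

p(D) = -4·D − D^2, i.e. c_0 = 0, c_1 = -4, c_2 = -1


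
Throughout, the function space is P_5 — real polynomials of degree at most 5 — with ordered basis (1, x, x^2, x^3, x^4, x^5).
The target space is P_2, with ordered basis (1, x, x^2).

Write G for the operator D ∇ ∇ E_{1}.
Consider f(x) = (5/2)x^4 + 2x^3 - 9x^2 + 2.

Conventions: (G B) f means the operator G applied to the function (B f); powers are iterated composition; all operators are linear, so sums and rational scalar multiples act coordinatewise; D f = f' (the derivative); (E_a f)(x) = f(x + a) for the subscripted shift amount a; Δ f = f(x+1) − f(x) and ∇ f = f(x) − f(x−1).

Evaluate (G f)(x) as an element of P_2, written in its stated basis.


E_{1} f = (5/2)x^4 + 12x^3 + 12x^2 - 2x - 5/2
∇ E_{1} f = 10x^3 + 21x^2 - 2x - 9/2
∇ ∇ E_{1} f = 30x^2 + 12x - 13
D (∇ ∇ E_{1}) f = 60x + 12

the image equals g(x) = 60x + 12


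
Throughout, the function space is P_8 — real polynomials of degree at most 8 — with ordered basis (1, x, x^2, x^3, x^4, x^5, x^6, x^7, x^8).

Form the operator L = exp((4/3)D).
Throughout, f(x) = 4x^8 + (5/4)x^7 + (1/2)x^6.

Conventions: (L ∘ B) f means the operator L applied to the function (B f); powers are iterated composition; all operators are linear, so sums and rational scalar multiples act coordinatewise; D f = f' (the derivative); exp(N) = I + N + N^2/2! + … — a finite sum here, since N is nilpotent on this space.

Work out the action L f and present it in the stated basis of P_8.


g(x) = 4x^8 + (527/12)x^7 + (3803/18)x^6 + (15704/27)x^5 + (81160/81)x^4 + (268736/243)x^3 + (556672/729)x^2 + (659456/2187)x + 342016/6561

order-1 term: (128/3)x^7 + (35/3)x^6 + 4x^5
order-2 term: (1792/9)x^6 + (140/3)x^5 + (40/3)x^4
order-3 term: (14336/27)x^5 + (2800/27)x^4 + (640/27)x^3
order-4 term: (71680/81)x^4 + (11200/81)x^3 + (640/27)x^2
order-5 term: (229376/243)x^3 + (8960/81)x^2 + (1024/81)x
order-6 term: (458752/729)x^2 + (35840/729)x + 2048/729
order-7 term: (524288/2187)x + 20480/2187
order-8 term: 262144/6561
the series for exp((4/3)D) f terminates at order 8
exp((4/3)D) f = 4x^8 + (527/12)x^7 + (3803/18)x^6 + (15704/27)x^5 + (81160/81)x^4 + (268736/243)x^3 + (556672/729)x^2 + (659456/2187)x + 342016/6561


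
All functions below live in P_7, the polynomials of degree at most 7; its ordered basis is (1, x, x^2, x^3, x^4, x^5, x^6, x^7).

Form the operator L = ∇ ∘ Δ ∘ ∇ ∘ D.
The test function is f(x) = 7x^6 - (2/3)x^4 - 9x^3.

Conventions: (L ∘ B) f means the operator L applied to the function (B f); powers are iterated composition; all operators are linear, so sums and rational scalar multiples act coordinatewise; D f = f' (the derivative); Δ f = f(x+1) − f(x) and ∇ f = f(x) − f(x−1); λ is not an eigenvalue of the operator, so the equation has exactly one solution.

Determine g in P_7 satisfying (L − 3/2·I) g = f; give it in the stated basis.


write g with unknown coordinates in the stated basis and equate coefficients in (L − 3/2·I) g = f
solving from the highest basis element down gives g = -(14/3)x^6 + (4/9)x^4 + 6x^3 - 1120x^2 + 1120x - 4976/9
check: L g = -1680x^2 + 1680x - 2488/3
so L g − 3/2·g = 7x^6 - (2/3)x^4 - 9x^3 = f ✓

the result is g(x) = -(14/3)x^6 + (4/9)x^4 + 6x^3 - 1120x^2 + 1120x - 4976/9


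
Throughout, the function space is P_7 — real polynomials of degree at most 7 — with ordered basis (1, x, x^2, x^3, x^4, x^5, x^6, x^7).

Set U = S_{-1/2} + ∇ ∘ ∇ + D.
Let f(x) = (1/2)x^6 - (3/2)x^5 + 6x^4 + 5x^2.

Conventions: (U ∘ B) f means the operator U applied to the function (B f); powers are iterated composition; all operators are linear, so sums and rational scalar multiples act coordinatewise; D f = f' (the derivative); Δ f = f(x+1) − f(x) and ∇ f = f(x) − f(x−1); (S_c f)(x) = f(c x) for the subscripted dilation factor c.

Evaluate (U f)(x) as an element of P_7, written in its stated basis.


S_{-1/2} f = (1/128)x^6 + (3/64)x^5 + (3/8)x^4 + (5/4)x^2
∇ f = 3x^5 - 15x^4 + 49x^3 - (117/2)x^2 + (89/2)x - 13
∇ ∇ f = 15x^4 - 90x^3 + 267x^2 - 339x + 170
D f = 3x^5 - (15/2)x^4 + 24x^3 + 10x
(S_{-1/2} + ∇ ∘ ∇ + D) f = (1/128)x^6 + (195/64)x^5 + (63/8)x^4 - 66x^3 + (1073/4)x^2 - 329x + 170

the image equals g(x) = (1/128)x^6 + (195/64)x^5 + (63/8)x^4 - 66x^3 + (1073/4)x^2 - 329x + 170


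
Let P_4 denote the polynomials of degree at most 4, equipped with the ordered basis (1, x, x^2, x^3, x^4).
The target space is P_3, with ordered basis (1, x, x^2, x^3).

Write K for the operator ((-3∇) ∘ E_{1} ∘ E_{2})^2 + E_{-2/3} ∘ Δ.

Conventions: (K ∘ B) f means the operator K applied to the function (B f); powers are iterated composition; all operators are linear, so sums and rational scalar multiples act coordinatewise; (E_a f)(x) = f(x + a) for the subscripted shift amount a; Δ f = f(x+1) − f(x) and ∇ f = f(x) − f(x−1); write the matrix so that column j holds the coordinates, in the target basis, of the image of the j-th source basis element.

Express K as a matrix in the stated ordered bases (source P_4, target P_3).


image of 1: 0
image of x: 1
image of x^2: 2x + 53/3
image of x^3: 3x^2 + 53x + 811/3
image of x^4: 4x^3 + 106x^2 + (3244/3)x + 73381/27
each image's coordinates form column j of the matrix

the matrix is [[0, 1, 53/3, 811/3, 73381/27]; [0, 0, 2, 53, 3244/3]; [0, 0, 0, 3, 106]; [0, 0, 0, 0, 4]] (rows listed top to bottom)


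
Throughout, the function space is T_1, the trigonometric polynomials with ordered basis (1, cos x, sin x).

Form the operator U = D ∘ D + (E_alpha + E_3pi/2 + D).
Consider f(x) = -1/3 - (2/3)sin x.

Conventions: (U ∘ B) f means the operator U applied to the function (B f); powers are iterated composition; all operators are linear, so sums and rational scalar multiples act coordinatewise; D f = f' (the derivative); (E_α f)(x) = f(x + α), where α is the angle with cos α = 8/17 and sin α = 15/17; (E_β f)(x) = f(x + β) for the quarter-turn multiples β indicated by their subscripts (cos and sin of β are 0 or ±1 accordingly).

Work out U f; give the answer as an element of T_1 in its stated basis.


D f = -(2/3)cos x
D D f = (2/3)sin x
E_alpha f = -1/3 - (10/17)cos x - (16/51)sin x
E_3pi/2 f = -1/3 + (2/3)cos x
D f = -(2/3)cos x
(E_alpha + E_3pi/2 + D) f = -2/3 - (10/17)cos x - (16/51)sin x
(D ∘ D + (E_alpha + E_3pi/2 + D)) f = -2/3 - (10/17)cos x + (6/17)sin x

the result is g(x) = -2/3 - (10/17)cos x + (6/17)sin x


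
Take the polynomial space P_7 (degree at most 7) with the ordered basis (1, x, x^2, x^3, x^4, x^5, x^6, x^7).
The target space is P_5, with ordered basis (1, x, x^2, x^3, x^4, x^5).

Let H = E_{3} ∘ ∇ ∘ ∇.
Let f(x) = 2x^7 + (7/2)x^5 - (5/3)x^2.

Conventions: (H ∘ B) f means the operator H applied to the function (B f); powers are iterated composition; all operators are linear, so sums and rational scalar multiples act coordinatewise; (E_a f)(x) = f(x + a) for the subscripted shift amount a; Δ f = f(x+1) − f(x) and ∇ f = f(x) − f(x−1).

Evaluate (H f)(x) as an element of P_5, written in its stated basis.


the image equals g(x) = 84x^5 + 840x^4 + 3570x^3 + 7980x^2 + 9303x + 13472/3

∇ f = 14x^6 - 42x^5 + (175/2)x^4 - 105x^3 + 77x^2 - (209/6)x + 43/6
∇ ∇ f = 84x^5 - 420x^4 + 1050x^3 - 1470x^2 + 1113x - 1081/3
E_{3} ∇ ∇ f = 84x^5 + 840x^4 + 3570x^3 + 7980x^2 + 9303x + 13472/3


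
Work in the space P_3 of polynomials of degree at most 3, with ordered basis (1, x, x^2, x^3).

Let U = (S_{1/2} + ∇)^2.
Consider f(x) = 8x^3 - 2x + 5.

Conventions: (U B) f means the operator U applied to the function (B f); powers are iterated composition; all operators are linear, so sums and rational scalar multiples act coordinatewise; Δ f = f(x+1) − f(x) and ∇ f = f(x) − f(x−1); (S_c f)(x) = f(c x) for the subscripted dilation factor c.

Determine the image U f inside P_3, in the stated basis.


S_{1/2} f = x^3 - x + 5
∇ f = 24x^2 - 24x + 6
(S_{1/2} + ∇) f = x^3 + 24x^2 - 25x + 11
S_{1/2} (S_{1/2} + ∇) f = (1/8)x^3 + 6x^2 - (25/2)x + 11
∇ (S_{1/2} + ∇) f = 3x^2 + 45x - 48
(S_{1/2} + ∇) (S_{1/2} + ∇) f = (1/8)x^3 + 9x^2 + (65/2)x - 37

the result is g(x) = (1/8)x^3 + 9x^2 + (65/2)x - 37


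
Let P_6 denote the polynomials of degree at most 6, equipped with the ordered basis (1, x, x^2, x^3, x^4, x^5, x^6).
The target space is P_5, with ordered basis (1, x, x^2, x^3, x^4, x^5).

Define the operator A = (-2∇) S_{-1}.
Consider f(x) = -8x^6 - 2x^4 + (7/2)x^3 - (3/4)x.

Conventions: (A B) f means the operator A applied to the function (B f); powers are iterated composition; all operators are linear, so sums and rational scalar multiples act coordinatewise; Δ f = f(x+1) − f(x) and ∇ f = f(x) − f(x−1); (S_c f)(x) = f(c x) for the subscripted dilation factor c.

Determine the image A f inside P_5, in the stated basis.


S_{-1} f = -8x^6 - 2x^4 - (7/2)x^3 + (3/4)x
∇ S_{-1} f = -48x^5 + 120x^4 - 168x^3 + (243/2)x^2 - (91/2)x + 29/4
(-2∇) S_{-1} f = 96x^5 - 240x^4 + 336x^3 - 243x^2 + 91x - 29/2

the image equals g(x) = 96x^5 - 240x^4 + 336x^3 - 243x^2 + 91x - 29/2


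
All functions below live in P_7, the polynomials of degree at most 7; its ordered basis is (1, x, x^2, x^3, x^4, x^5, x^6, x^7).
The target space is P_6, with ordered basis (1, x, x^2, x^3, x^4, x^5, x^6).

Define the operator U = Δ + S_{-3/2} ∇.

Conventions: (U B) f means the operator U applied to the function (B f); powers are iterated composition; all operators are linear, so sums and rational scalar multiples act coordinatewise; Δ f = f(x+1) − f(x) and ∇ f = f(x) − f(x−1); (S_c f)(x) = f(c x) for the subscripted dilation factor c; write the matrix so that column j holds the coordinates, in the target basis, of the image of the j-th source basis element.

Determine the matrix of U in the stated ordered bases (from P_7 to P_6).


the matrix is [[0, 2, 0, 2, 0, 2, 0, 2]; [0, 0, -1, 15/2, -2, 25/2, -3, 35/2]; [0, 0, 0, 39/4, -15/2, 65/2, -75/4, 273/4]; [0, 0, 0, 0, -19/2, 175/4, -95/2, 1225/8]; [0, 0, 0, 0, 0, 485/16, -975/16, 3395/16]; [0, 0, 0, 0, 0, 0, -633/16, 5775/32]; [0, 0, 0, 0, 0, 0, 0, 5551/64]] (rows listed top to bottom)

image of 1: 0
image of x: 2
image of x^2: -x
image of x^3: (39/4)x^2 + (15/2)x + 2
image of x^4: -(19/2)x^3 - (15/2)x^2 - 2x
image of x^5: (485/16)x^4 + (175/4)x^3 + (65/2)x^2 + (25/2)x + 2
image of x^6: -(633/16)x^5 - (975/16)x^4 - (95/2)x^3 - (75/4)x^2 - 3x
image of x^7: (5551/64)x^6 + (5775/32)x^5 + (3395/16)x^4 + (1225/8)x^3 + (273/4)x^2 + (35/2)x + 2
each image's coordinates form column j of the matrix


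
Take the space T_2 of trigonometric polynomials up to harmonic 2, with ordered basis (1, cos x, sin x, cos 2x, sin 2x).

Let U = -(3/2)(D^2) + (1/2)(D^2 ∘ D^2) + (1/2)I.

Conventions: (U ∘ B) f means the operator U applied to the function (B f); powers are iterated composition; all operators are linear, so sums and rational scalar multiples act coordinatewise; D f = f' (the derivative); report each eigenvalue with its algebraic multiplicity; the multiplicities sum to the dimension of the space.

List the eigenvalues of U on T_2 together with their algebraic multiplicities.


λ = 1/2 (multiplicity 1), λ = 5/2 (multiplicity 2), λ = 29/2 (multiplicity 2)

image of 1: 1/2
image of cos x: (5/2)cos x
image of sin x: (5/2)sin x
image of cos 2x: (29/2)cos 2x
image of sin 2x: (29/2)sin 2x
the matrix is diagonal; its diagonal is (1/2, 5/2, 5/2, 29/2, 29/2)
for a triangular matrix the eigenvalues are the diagonal entries, with algebraic multiplicity their repetition count


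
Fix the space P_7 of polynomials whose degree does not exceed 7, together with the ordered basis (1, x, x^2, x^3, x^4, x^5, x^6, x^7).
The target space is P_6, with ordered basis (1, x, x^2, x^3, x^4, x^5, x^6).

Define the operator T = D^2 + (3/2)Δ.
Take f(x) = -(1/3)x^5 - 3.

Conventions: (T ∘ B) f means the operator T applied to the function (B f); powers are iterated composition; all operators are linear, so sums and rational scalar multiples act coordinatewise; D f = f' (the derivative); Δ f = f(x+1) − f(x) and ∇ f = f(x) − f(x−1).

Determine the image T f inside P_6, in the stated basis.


the image equals g(x) = -(5/2)x^4 - (35/3)x^3 - 5x^2 - (5/2)x - 1/2

D f = -(5/3)x^4
D D f = -(20/3)x^3
Δ f = -(5/3)x^4 - (10/3)x^3 - (10/3)x^2 - (5/3)x - 1/3
((3/2)Δ) f = -(5/2)x^4 - 5x^3 - 5x^2 - (5/2)x - 1/2
(D^2 + (3/2)Δ) f = -(5/2)x^4 - (35/3)x^3 - 5x^2 - (5/2)x - 1/2


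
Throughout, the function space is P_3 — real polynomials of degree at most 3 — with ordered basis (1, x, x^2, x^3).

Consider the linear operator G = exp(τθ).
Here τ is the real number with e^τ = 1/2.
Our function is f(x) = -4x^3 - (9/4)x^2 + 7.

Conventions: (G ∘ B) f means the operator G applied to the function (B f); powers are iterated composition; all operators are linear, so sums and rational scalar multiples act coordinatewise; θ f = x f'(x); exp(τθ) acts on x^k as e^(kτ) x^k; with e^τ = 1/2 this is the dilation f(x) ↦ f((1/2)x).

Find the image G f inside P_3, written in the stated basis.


exp(τθ) x^k = e^(kτ) x^k; with e^τ = 1/2 this sends x^k to (1/2)^k x^k
x^2 ↦ 1/4 x^2
x^3 ↦ 1/8 x^3
applying this coordinatewise to f: exp(τθ) f = -(1/2)x^3 - (9/16)x^2 + 7

g(x) = -(1/2)x^3 - (9/16)x^2 + 7


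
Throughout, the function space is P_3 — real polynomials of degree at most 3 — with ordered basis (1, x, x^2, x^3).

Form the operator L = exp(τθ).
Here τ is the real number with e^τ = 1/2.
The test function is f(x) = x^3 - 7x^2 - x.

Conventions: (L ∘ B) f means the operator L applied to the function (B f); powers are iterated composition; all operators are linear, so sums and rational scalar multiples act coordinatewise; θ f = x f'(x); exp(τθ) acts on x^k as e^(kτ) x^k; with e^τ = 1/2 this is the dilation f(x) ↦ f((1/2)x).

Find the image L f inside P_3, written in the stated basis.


the result is g(x) = (1/8)x^3 - (7/4)x^2 - (1/2)x

exp(τθ) x^k = e^(kτ) x^k; with e^τ = 1/2 this sends x^k to (1/2)^k x^k
x ↦ 1/2 x
x^2 ↦ 1/4 x^2
x^3 ↦ 1/8 x^3
applying this coordinatewise to f: exp(τθ) f = (1/8)x^3 - (7/4)x^2 - (1/2)x


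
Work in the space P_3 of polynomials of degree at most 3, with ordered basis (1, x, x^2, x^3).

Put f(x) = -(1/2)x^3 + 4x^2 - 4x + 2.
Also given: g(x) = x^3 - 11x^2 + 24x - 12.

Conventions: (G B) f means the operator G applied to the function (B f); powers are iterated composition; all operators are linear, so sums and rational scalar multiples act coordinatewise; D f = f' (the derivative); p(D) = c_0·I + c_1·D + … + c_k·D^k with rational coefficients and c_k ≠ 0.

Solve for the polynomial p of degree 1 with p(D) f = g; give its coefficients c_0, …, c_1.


p(D) = -2·I + 2·D, i.e. c_0 = -2, c_1 = 2

D^0 f = -(1/2)x^3 + 4x^2 - 4x + 2
D^1 f = -(3/2)x^2 + 8x - 4
matching coefficients of g against c_0 f + c_1 Df + … from the top degree down determines the c_i
solution: c_0 = -2, c_1 = 2


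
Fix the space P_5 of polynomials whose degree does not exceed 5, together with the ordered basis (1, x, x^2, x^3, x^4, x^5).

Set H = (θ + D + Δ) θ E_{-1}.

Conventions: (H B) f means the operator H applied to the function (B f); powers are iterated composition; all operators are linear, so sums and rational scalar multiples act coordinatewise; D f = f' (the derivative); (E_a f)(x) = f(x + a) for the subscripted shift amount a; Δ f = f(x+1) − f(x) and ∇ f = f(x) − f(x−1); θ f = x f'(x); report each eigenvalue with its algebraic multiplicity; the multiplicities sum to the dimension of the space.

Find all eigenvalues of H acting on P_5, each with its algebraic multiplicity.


image of 1: 0
image of x: x + 2
image of x^2: 4x^2 + 6x - 2
image of x^3: 9x^3 + 6x^2 - 12x + 3
image of x^4: 16x^4 - 4x^3 - 24x^2 + 24x - 4
image of x^5: 25x^5 - 30x^4 - 20x^3 + 70x^2 - 40x + 5
the matrix is upper triangular; its diagonal is (0, 1, 4, 9, 16, 25)
for a triangular matrix the eigenvalues are the diagonal entries, with algebraic multiplicity their repetition count

λ = 0 (multiplicity 1), λ = 1 (multiplicity 1), λ = 4 (multiplicity 1), λ = 9 (multiplicity 1), λ = 16 (multiplicity 1), λ = 25 (multiplicity 1)
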